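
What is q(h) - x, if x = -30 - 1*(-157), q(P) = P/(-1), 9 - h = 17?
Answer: -119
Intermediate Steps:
h = -8 (h = 9 - 1*17 = 9 - 17 = -8)
q(P) = -P (q(P) = P*(-1) = -P)
x = 127 (x = -30 + 157 = 127)
q(h) - x = -1*(-8) - 1*127 = 8 - 127 = -119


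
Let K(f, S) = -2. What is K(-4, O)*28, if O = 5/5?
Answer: -56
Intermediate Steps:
O = 1 (O = 5*(⅕) = 1)
K(-4, O)*28 = -2*28 = -56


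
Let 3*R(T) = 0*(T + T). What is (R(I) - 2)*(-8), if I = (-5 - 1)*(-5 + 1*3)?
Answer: 16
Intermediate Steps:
I = 12 (I = -6*(-5 + 3) = -6*(-2) = 12)
R(T) = 0 (R(T) = (0*(T + T))/3 = (0*(2*T))/3 = (⅓)*0 = 0)
(R(I) - 2)*(-8) = (0 - 2)*(-8) = -2*(-8) = 16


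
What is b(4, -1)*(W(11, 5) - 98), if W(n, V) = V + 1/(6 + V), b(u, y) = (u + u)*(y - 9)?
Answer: 81760/11 ≈ 7432.7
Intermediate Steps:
b(u, y) = 2*u*(-9 + y) (b(u, y) = (2*u)*(-9 + y) = 2*u*(-9 + y))
b(4, -1)*(W(11, 5) - 98) = (2*4*(-9 - 1))*((1 + 5**2 + 6*5)/(6 + 5) - 98) = (2*4*(-10))*((1 + 25 + 30)/11 - 98) = -80*((1/11)*56 - 98) = -80*(56/11 - 98) = -80*(-1022/11) = 81760/11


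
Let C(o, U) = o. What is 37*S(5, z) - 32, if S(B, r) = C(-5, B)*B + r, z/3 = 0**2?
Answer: -957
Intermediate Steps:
z = 0 (z = 3*0**2 = 3*0 = 0)
S(B, r) = r - 5*B (S(B, r) = -5*B + r = r - 5*B)
37*S(5, z) - 32 = 37*(0 - 5*5) - 32 = 37*(0 - 25) - 32 = 37*(-25) - 32 = -925 - 32 = -957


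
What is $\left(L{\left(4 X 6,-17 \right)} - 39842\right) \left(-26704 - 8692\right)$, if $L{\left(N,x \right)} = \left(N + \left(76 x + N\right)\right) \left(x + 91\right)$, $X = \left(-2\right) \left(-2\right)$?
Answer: $4291481832$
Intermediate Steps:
$X = 4$
$L{\left(N,x \right)} = \left(91 + x\right) \left(2 N + 76 x\right)$ ($L{\left(N,x \right)} = \left(N + \left(N + 76 x\right)\right) \left(91 + x\right) = \left(2 N + 76 x\right) \left(91 + x\right) = \left(91 + x\right) \left(2 N + 76 x\right)$)
$\left(L{\left(4 X 6,-17 \right)} - 39842\right) \left(-26704 - 8692\right) = \left(\left(76 \left(-17\right)^{2} + 182 \cdot 4 \cdot 4 \cdot 6 + 6916 \left(-17\right) + 2 \cdot 4 \cdot 4 \cdot 6 \left(-17\right)\right) - 39842\right) \left(-26704 - 8692\right) = \left(\left(76 \cdot 289 + 182 \cdot 16 \cdot 6 - 117572 + 2 \cdot 16 \cdot 6 \left(-17\right)\right) - 39842\right) \left(-35396\right) = \left(\left(21964 + 182 \cdot 96 - 117572 + 2 \cdot 96 \left(-17\right)\right) - 39842\right) \left(-35396\right) = \left(\left(21964 + 17472 - 117572 - 3264\right) - 39842\right) \left(-35396\right) = \left(-81400 - 39842\right) \left(-35396\right) = \left(-121242\right) \left(-35396\right) = 4291481832$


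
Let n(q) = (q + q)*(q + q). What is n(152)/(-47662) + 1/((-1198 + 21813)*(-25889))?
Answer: -24661289794711/12718646046785 ≈ -1.9390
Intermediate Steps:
n(q) = 4*q² (n(q) = (2*q)*(2*q) = 4*q²)
n(152)/(-47662) + 1/((-1198 + 21813)*(-25889)) = (4*152²)/(-47662) + 1/((-1198 + 21813)*(-25889)) = (4*23104)*(-1/47662) - 1/25889/20615 = 92416*(-1/47662) + (1/20615)*(-1/25889) = -46208/23831 - 1/533701735 = -24661289794711/12718646046785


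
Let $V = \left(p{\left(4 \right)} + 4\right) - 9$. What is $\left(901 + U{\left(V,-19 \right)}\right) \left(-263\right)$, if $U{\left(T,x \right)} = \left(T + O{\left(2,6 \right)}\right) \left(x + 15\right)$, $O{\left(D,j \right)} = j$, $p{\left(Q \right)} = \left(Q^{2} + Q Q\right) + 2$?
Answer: $-200143$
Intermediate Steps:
$p{\left(Q \right)} = 2 + 2 Q^{2}$ ($p{\left(Q \right)} = \left(Q^{2} + Q^{2}\right) + 2 = 2 Q^{2} + 2 = 2 + 2 Q^{2}$)
$V = 29$ ($V = \left(\left(2 + 2 \cdot 4^{2}\right) + 4\right) - 9 = \left(\left(2 + 2 \cdot 16\right) + 4\right) - 9 = \left(\left(2 + 32\right) + 4\right) - 9 = \left(34 + 4\right) - 9 = 38 - 9 = 29$)
$U{\left(T,x \right)} = \left(6 + T\right) \left(15 + x\right)$ ($U{\left(T,x \right)} = \left(T + 6\right) \left(x + 15\right) = \left(6 + T\right) \left(15 + x\right)$)
$\left(901 + U{\left(V,-19 \right)}\right) \left(-263\right) = \left(901 + \left(90 + 6 \left(-19\right) + 15 \cdot 29 + 29 \left(-19\right)\right)\right) \left(-263\right) = \left(901 + \left(90 - 114 + 435 - 551\right)\right) \left(-263\right) = \left(901 - 140\right) \left(-263\right) = 761 \left(-263\right) = -200143$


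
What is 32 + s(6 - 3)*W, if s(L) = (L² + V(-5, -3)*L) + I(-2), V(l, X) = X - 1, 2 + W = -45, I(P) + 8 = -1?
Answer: 596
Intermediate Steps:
I(P) = -9 (I(P) = -8 - 1 = -9)
W = -47 (W = -2 - 45 = -47)
V(l, X) = -1 + X
s(L) = -9 + L² - 4*L (s(L) = (L² + (-1 - 3)*L) - 9 = (L² - 4*L) - 9 = -9 + L² - 4*L)
32 + s(6 - 3)*W = 32 + (-9 + (6 - 3)² - 4*(6 - 3))*(-47) = 32 + (-9 + 3² - 4*3)*(-47) = 32 + (-9 + 9 - 12)*(-47) = 32 - 12*(-47) = 32 + 564 = 596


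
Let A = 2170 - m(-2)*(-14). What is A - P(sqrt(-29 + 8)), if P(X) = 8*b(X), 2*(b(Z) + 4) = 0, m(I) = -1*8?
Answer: 2090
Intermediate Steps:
m(I) = -8
b(Z) = -4 (b(Z) = -4 + (1/2)*0 = -4 + 0 = -4)
P(X) = -32 (P(X) = 8*(-4) = -32)
A = 2058 (A = 2170 - (-8)*(-14) = 2170 - 1*112 = 2170 - 112 = 2058)
A - P(sqrt(-29 + 8)) = 2058 - 1*(-32) = 2058 + 32 = 2090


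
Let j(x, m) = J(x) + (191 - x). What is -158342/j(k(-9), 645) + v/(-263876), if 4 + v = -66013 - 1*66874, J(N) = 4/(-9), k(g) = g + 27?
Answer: -375837502605/409799428 ≈ -917.13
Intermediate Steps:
k(g) = 27 + g
J(N) = -4/9 (J(N) = 4*(-⅑) = -4/9)
j(x, m) = 1715/9 - x (j(x, m) = -4/9 + (191 - x) = 1715/9 - x)
v = -132891 (v = -4 + (-66013 - 1*66874) = -4 + (-66013 - 66874) = -4 - 132887 = -132891)
-158342/j(k(-9), 645) + v/(-263876) = -158342/(1715/9 - (27 - 9)) - 132891/(-263876) = -158342/(1715/9 - 1*18) - 132891*(-1/263876) = -158342/(1715/9 - 18) + 132891/263876 = -158342/1553/9 + 132891/263876 = -158342*9/1553 + 132891/263876 = -1425078/1553 + 132891/263876 = -375837502605/409799428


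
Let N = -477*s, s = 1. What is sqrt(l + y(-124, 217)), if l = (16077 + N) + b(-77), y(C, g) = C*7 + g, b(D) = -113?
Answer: 2*sqrt(3709) ≈ 121.80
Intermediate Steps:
N = -477 (N = -477*1 = -477)
y(C, g) = g + 7*C (y(C, g) = 7*C + g = g + 7*C)
l = 15487 (l = (16077 - 477) - 113 = 15600 - 113 = 15487)
sqrt(l + y(-124, 217)) = sqrt(15487 + (217 + 7*(-124))) = sqrt(15487 + (217 - 868)) = sqrt(15487 - 651) = sqrt(14836) = 2*sqrt(3709)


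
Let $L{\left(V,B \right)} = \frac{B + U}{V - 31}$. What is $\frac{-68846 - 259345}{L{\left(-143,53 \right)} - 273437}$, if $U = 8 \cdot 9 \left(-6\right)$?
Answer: $\frac{57105234}{47577659} \approx 1.2003$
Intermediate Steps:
$U = -432$ ($U = 72 \left(-6\right) = -432$)
$L{\left(V,B \right)} = \frac{-432 + B}{-31 + V}$ ($L{\left(V,B \right)} = \frac{B - 432}{V - 31} = \frac{-432 + B}{-31 + V}$)
$\frac{-68846 - 259345}{L{\left(-143,53 \right)} - 273437} = \frac{-68846 - 259345}{\frac{-432 + 53}{-31 - 143} - 273437} = - \frac{328191}{\frac{1}{-174} \left(-379\right) - 273437} = - \frac{328191}{\left(- \frac{1}{174}\right) \left(-379\right) - 273437} = - \frac{328191}{\frac{379}{174} - 273437} = - \frac{328191}{- \frac{47577659}{174}} = \left(-328191\right) \left(- \frac{174}{47577659}\right) = \frac{57105234}{47577659}$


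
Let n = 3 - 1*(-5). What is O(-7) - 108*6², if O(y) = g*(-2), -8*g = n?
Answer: -3886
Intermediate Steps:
n = 8 (n = 3 + 5 = 8)
g = -1 (g = -⅛*8 = -1)
O(y) = 2 (O(y) = -1*(-2) = 2)
O(-7) - 108*6² = 2 - 108*6² = 2 - 108*36 = 2 - 3888 = -3886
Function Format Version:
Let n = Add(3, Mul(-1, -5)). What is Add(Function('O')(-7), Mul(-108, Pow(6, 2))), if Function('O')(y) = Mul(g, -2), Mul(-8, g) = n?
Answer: -3886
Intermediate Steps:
n = 8 (n = Add(3, 5) = 8)
g = -1 (g = Mul(Rational(-1, 8), 8) = -1)
Function('O')(y) = 2 (Function('O')(y) = Mul(-1, -2) = 2)
Add(Function('O')(-7), Mul(-108, Pow(6, 2))) = Add(2, Mul(-108, Pow(6, 2))) = Add(2, Mul(-108, 36)) = Add(2, -3888) = -3886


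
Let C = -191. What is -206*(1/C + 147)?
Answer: -5783656/191 ≈ -30281.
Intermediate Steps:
-206*(1/C + 147) = -206*(1/(-191) + 147) = -206*(-1/191 + 147) = -206*28076/191 = -5783656/191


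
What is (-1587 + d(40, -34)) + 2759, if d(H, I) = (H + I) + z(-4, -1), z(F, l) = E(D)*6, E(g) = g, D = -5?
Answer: 1148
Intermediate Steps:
z(F, l) = -30 (z(F, l) = -5*6 = -30)
d(H, I) = -30 + H + I (d(H, I) = (H + I) - 30 = -30 + H + I)
(-1587 + d(40, -34)) + 2759 = (-1587 + (-30 + 40 - 34)) + 2759 = (-1587 - 24) + 2759 = -1611 + 2759 = 1148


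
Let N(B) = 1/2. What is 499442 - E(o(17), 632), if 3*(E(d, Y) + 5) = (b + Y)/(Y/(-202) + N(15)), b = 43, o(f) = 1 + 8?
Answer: 29472423/59 ≈ 4.9953e+5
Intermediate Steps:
N(B) = ½
o(f) = 9
E(d, Y) = -5 + (43 + Y)/(3*(½ - Y/202)) (E(d, Y) = -5 + ((43 + Y)/(Y/(-202) + ½))/3 = -5 + ((43 + Y)/(Y*(-1/202) + ½))/3 = -5 + ((43 + Y)/(-Y/202 + ½))/3 = -5 + ((43 + Y)/(½ - Y/202))/3 = -5 + (43 + Y)/(3*(½ - Y/202)))
499442 - E(o(17), 632) = 499442 - (-7171 - 217*632)/(3*(-101 + 632)) = 499442 - (-7171 - 137144)/(3*531) = 499442 - (-144315)/(3*531) = 499442 - 1*(-5345/59) = 499442 + 5345/59 = 29472423/59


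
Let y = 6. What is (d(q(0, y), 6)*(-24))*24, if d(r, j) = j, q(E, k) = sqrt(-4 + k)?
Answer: -3456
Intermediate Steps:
(d(q(0, y), 6)*(-24))*24 = (6*(-24))*24 = -144*24 = -3456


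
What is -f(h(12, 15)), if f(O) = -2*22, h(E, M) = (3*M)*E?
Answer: 44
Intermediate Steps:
h(E, M) = 3*E*M
f(O) = -44
-f(h(12, 15)) = -1*(-44) = 44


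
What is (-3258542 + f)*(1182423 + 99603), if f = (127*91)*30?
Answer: -3733044331632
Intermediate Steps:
f = 346710 (f = 11557*30 = 346710)
(-3258542 + f)*(1182423 + 99603) = (-3258542 + 346710)*(1182423 + 99603) = -2911832*1282026 = -3733044331632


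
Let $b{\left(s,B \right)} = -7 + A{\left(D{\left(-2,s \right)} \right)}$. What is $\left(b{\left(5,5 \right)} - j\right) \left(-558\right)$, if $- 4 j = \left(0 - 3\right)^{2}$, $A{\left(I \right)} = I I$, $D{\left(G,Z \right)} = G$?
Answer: $\frac{837}{2} \approx 418.5$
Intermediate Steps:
$A{\left(I \right)} = I^{2}$
$b{\left(s,B \right)} = -3$ ($b{\left(s,B \right)} = -7 + \left(-2\right)^{2} = -7 + 4 = -3$)
$j = - \frac{9}{4}$ ($j = - \frac{\left(0 - 3\right)^{2}}{4} = - \frac{\left(-3\right)^{2}}{4} = \left(- \frac{1}{4}\right) 9 = - \frac{9}{4} \approx -2.25$)
$\left(b{\left(5,5 \right)} - j\right) \left(-558\right) = \left(-3 - - \frac{9}{4}\right) \left(-558\right) = \left(-3 + \frac{9}{4}\right) \left(-558\right) = \left(- \frac{3}{4}\right) \left(-558\right) = \frac{837}{2}$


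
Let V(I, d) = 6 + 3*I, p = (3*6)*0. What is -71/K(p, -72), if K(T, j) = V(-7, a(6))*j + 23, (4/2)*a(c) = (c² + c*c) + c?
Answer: -71/1103 ≈ -0.064370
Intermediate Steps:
p = 0 (p = 18*0 = 0)
a(c) = c² + c/2 (a(c) = ((c² + c*c) + c)/2 = ((c² + c²) + c)/2 = (2*c² + c)/2 = (c + 2*c²)/2 = c² + c/2)
K(T, j) = 23 - 15*j (K(T, j) = (6 + 3*(-7))*j + 23 = (6 - 21)*j + 23 = -15*j + 23 = 23 - 15*j)
-71/K(p, -72) = -71/(23 - 15*(-72)) = -71/(23 + 1080) = -71/1103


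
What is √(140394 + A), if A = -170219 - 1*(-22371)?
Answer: I*√7454 ≈ 86.337*I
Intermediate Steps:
A = -147848 (A = -170219 + 22371 = -147848)
√(140394 + A) = √(140394 - 147848) = √(-7454) = I*√7454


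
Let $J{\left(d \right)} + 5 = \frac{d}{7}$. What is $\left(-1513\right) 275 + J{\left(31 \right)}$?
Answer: $- \frac{2912529}{7} \approx -4.1608 \cdot 10^{5}$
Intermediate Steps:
$J{\left(d \right)} = -5 + \frac{d}{7}$
$\left(-1513\right) 275 + J{\left(31 \right)} = \left(-1513\right) 275 + \left(-5 + \frac{1}{7} \cdot 31\right) = -416075 + \left(-5 + \frac{31}{7}\right) = -416075 - \frac{4}{7} = - \frac{2912529}{7}$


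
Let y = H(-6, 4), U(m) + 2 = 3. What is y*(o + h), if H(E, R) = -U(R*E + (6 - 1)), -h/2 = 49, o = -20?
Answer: 118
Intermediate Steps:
h = -98 (h = -2*49 = -98)
U(m) = 1 (U(m) = -2 + 3 = 1)
H(E, R) = -1 (H(E, R) = -1*1 = -1)
y = -1
y*(o + h) = -(-20 - 98) = -1*(-118) = 118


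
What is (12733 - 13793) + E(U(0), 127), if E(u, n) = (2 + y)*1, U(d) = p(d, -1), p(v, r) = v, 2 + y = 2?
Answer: -1058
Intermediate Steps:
y = 0 (y = -2 + 2 = 0)
U(d) = d
E(u, n) = 2 (E(u, n) = (2 + 0)*1 = 2*1 = 2)
(12733 - 13793) + E(U(0), 127) = (12733 - 13793) + 2 = -1060 + 2 = -1058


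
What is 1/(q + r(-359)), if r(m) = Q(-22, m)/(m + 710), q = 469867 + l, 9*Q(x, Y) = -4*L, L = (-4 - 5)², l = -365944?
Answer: 39/4052993 ≈ 9.6225e-6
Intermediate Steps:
L = 81 (L = (-9)² = 81)
Q(x, Y) = -36 (Q(x, Y) = (-4*81)/9 = (⅑)*(-324) = -36)
q = 103923 (q = 469867 - 365944 = 103923)
r(m) = -36/(710 + m) (r(m) = -36/(m + 710) = -36/(710 + m))
1/(q + r(-359)) = 1/(103923 - 36/(710 - 359)) = 1/(103923 - 36/351) = 1/(103923 - 36*1/351) = 1/(103923 - 4/39) = 1/(4052993/39) = 39/4052993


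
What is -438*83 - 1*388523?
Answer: -424877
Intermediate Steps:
-438*83 - 1*388523 = -36354 - 388523 = -424877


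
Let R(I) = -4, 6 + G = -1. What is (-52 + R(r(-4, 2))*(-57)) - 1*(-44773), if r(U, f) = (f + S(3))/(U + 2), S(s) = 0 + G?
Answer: 44949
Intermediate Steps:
G = -7 (G = -6 - 1 = -7)
S(s) = -7 (S(s) = 0 - 7 = -7)
r(U, f) = (-7 + f)/(2 + U) (r(U, f) = (f - 7)/(U + 2) = (-7 + f)/(2 + U))
(-52 + R(r(-4, 2))*(-57)) - 1*(-44773) = (-52 - 4*(-57)) - 1*(-44773) = (-52 + 228) + 44773 = 176 + 44773 = 44949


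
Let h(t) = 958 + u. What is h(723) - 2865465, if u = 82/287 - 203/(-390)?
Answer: -7820101909/2730 ≈ -2.8645e+6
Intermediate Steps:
u = 2201/2730 (u = 82*(1/287) - 203*(-1/390) = 2/7 + 203/390 = 2201/2730 ≈ 0.80623)
h(t) = 2617541/2730 (h(t) = 958 + 2201/2730 = 2617541/2730)
h(723) - 2865465 = 2617541/2730 - 2865465 = -7820101909/2730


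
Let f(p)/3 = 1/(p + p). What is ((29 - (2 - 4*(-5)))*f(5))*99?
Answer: 2079/10 ≈ 207.90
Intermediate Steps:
f(p) = 3/(2*p) (f(p) = 3/(p + p) = 3/((2*p)) = 3*(1/(2*p)) = 3/(2*p))
((29 - (2 - 4*(-5)))*f(5))*99 = ((29 - (2 - 4*(-5)))*((3/2)/5))*99 = ((29 - (2 + 20))*((3/2)*(⅕)))*99 = ((29 - 1*22)*(3/10))*99 = ((29 - 22)*(3/10))*99 = (7*(3/10))*99 = (21/10)*99 = 2079/10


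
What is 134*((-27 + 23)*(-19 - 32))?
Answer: 27336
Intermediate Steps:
134*((-27 + 23)*(-19 - 32)) = 134*(-4*(-51)) = 134*204 = 27336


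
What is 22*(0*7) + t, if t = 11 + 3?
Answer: 14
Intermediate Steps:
t = 14
22*(0*7) + t = 22*(0*7) + 14 = 22*0 + 14 = 0 + 14 = 14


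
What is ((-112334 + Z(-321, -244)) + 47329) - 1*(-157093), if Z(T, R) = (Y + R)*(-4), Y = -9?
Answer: 93100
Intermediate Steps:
Z(T, R) = 36 - 4*R (Z(T, R) = (-9 + R)*(-4) = 36 - 4*R)
((-112334 + Z(-321, -244)) + 47329) - 1*(-157093) = ((-112334 + (36 - 4*(-244))) + 47329) - 1*(-157093) = ((-112334 + (36 + 976)) + 47329) + 157093 = ((-112334 + 1012) + 47329) + 157093 = (-111322 + 47329) + 157093 = -63993 + 157093 = 93100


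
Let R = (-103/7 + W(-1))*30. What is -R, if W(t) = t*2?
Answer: 3510/7 ≈ 501.43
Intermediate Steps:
W(t) = 2*t
R = -3510/7 (R = (-103/7 + 2*(-1))*30 = (-103*⅐ - 2)*30 = (-103/7 - 2)*30 = -117/7*30 = -3510/7 ≈ -501.43)
-R = -1*(-3510/7) = 3510/7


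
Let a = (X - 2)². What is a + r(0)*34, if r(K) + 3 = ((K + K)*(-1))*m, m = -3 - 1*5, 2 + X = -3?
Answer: -53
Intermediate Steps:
X = -5 (X = -2 - 3 = -5)
m = -8 (m = -3 - 5 = -8)
r(K) = -3 + 16*K (r(K) = -3 + ((K + K)*(-1))*(-8) = -3 + ((2*K)*(-1))*(-8) = -3 - 2*K*(-8) = -3 + 16*K)
a = 49 (a = (-5 - 2)² = (-7)² = 49)
a + r(0)*34 = 49 + (-3 + 16*0)*34 = 49 + (-3 + 0)*34 = 49 - 3*34 = 49 - 102 = -53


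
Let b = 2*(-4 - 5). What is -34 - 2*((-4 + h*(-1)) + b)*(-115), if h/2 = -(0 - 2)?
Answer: -6014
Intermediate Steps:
h = 4 (h = 2*(-(0 - 2)) = 2*(-1*(-2)) = 2*2 = 4)
b = -18 (b = 2*(-9) = -18)
-34 - 2*((-4 + h*(-1)) + b)*(-115) = -34 - 2*((-4 + 4*(-1)) - 18)*(-115) = -34 - 2*((-4 - 4) - 18)*(-115) = -34 - 2*(-8 - 18)*(-115) = -34 - 2*(-26)*(-115) = -34 + 52*(-115) = -34 - 5980 = -6014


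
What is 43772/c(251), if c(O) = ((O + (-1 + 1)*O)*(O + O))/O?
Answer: 21886/251 ≈ 87.195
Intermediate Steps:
c(O) = 2*O (c(O) = ((O + 0*O)*(2*O))/O = ((O + 0)*(2*O))/O = (O*(2*O))/O = (2*O**2)/O = 2*O)
43772/c(251) = 43772/((2*251)) = 43772/502 = 43772*(1/502) = 21886/251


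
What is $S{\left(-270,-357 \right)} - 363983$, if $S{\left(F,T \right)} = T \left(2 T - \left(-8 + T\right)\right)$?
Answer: $-239390$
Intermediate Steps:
$S{\left(F,T \right)} = T \left(8 + T\right)$
$S{\left(-270,-357 \right)} - 363983 = - 357 \left(8 - 357\right) - 363983 = \left(-357\right) \left(-349\right) - 363983 = 124593 - 363983 = -239390$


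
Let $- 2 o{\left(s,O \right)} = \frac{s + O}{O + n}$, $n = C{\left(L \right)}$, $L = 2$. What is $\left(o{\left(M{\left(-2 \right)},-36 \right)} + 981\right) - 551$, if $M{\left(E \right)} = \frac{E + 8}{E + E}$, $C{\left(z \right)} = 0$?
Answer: $\frac{20615}{48} \approx 429.48$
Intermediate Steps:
$n = 0$
$M{\left(E \right)} = \frac{8 + E}{2 E}$
$o{\left(s,O \right)} = - \frac{O + s}{2 O}$ ($o{\left(s,O \right)} = - \frac{\left(s + O\right) \frac{1}{O + 0}}{2} = - \frac{\left(O + s\right) \frac{1}{O}}{2} = - \frac{\frac{1}{O} \left(O + s\right)}{2} = - \frac{O + s}{2 O}$)
$\left(o{\left(M{\left(-2 \right)},-36 \right)} + 981\right) - 551 = \left(\frac{\left(-1\right) \left(-36\right) - \frac{8 - 2}{2 \left(-2\right)}}{2 \left(-36\right)} + 981\right) - 551 = \left(\frac{1}{2} \left(- \frac{1}{36}\right) \left(36 - \frac{1}{2} \left(- \frac{1}{2}\right) 6\right) + 981\right) - 551 = \left(\frac{1}{2} \left(- \frac{1}{36}\right) \left(36 - - \frac{3}{2}\right) + 981\right) - 551 = \left(\frac{1}{2} \left(- \frac{1}{36}\right) \left(36 + \frac{3}{2}\right) + 981\right) - 551 = \left(\frac{1}{2} \left(- \frac{1}{36}\right) \frac{75}{2} + 981\right) - 551 = \left(- \frac{25}{48} + 981\right) - 551 = \frac{47063}{48} - 551 = \frac{20615}{48}$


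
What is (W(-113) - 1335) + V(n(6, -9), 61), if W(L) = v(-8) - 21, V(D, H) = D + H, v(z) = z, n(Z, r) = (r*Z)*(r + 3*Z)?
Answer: -1789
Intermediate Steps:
n(Z, r) = Z*r*(r + 3*Z) (n(Z, r) = (Z*r)*(r + 3*Z) = Z*r*(r + 3*Z))
W(L) = -29 (W(L) = -8 - 21 = -29)
(W(-113) - 1335) + V(n(6, -9), 61) = (-29 - 1335) + (6*(-9)*(-9 + 3*6) + 61) = -1364 + (6*(-9)*(-9 + 18) + 61) = -1364 + (6*(-9)*9 + 61) = -1364 + (-486 + 61) = -1364 - 425 = -1789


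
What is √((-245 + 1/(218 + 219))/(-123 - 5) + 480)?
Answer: √1472490291/1748 ≈ 21.953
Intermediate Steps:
√((-245 + 1/(218 + 219))/(-123 - 5) + 480) = √((-245 + 1/437)/(-128) + 480) = √((-245 + 1/437)*(-1/128) + 480) = √(-107064/437*(-1/128) + 480) = √(13383/6992 + 480) = √(3369543/6992) = √1472490291/1748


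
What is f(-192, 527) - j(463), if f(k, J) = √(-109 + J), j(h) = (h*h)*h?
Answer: -99252847 + √418 ≈ -9.9253e+7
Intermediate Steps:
j(h) = h³ (j(h) = h²*h = h³)
f(-192, 527) - j(463) = √(-109 + 527) - 1*463³ = √418 - 1*99252847 = √418 - 99252847 = -99252847 + √418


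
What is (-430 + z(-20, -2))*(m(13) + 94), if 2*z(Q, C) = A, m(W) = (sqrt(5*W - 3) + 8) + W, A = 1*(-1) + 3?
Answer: -49335 - 429*sqrt(62) ≈ -52713.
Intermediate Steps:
A = 2 (A = -1 + 3 = 2)
m(W) = 8 + W + sqrt(-3 + 5*W) (m(W) = (sqrt(-3 + 5*W) + 8) + W = (8 + sqrt(-3 + 5*W)) + W = 8 + W + sqrt(-3 + 5*W))
z(Q, C) = 1 (z(Q, C) = (1/2)*2 = 1)
(-430 + z(-20, -2))*(m(13) + 94) = (-430 + 1)*((8 + 13 + sqrt(-3 + 5*13)) + 94) = -429*((8 + 13 + sqrt(-3 + 65)) + 94) = -429*((8 + 13 + sqrt(62)) + 94) = -429*((21 + sqrt(62)) + 94) = -429*(115 + sqrt(62)) = -49335 - 429*sqrt(62)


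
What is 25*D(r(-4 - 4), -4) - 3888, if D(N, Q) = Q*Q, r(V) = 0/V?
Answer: -3488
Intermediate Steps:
r(V) = 0
D(N, Q) = Q²
25*D(r(-4 - 4), -4) - 3888 = 25*(-4)² - 3888 = 25*16 - 3888 = 400 - 3888 = -3488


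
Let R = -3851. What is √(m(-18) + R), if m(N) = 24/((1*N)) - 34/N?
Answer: I*√34654/3 ≈ 62.052*I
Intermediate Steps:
m(N) = -10/N (m(N) = 24/N - 34/N = -10/N)
√(m(-18) + R) = √(-10/(-18) - 3851) = √(-10*(-1/18) - 3851) = √(5/9 - 3851) = √(-34654/9) = I*√34654/3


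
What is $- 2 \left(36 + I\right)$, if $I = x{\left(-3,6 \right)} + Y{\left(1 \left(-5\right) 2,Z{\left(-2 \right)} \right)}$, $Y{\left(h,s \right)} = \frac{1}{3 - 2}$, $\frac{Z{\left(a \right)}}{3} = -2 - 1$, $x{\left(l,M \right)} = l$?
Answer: $-68$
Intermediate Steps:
$Z{\left(a \right)} = -9$ ($Z{\left(a \right)} = 3 \left(-2 - 1\right) = 3 \left(-3\right) = -9$)
$Y{\left(h,s \right)} = 1$ ($Y{\left(h,s \right)} = 1^{-1} = 1$)
$I = -2$ ($I = -3 + 1 = -2$)
$- 2 \left(36 + I\right) = - 2 \left(36 - 2\right) = \left(-2\right) 34 = -68$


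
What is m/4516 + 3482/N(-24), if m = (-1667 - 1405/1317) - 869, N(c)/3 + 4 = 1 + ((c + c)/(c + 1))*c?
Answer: -162852165121/7261985412 ≈ -22.425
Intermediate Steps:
N(c) = -9 + 6*c²/(1 + c) (N(c) = -12 + 3*(1 + ((c + c)/(c + 1))*c) = -12 + 3*(1 + ((2*c)/(1 + c))*c) = -12 + 3*(1 + (2*c/(1 + c))*c) = -12 + 3*(1 + 2*c²/(1 + c)) = -12 + (3 + 6*c²/(1 + c)) = -9 + 6*c²/(1 + c))
m = -3341317/1317 (m = (-1667 - 1405*1/1317) - 869 = (-1667 - 1405/1317) - 869 = -2196844/1317 - 869 = -3341317/1317 ≈ -2537.1)
m/4516 + 3482/N(-24) = -3341317/1317/4516 + 3482/((3*(-3 - 3*(-24) + 2*(-24)²)/(1 - 24))) = -3341317/1317*1/4516 + 3482/((3*(-3 + 72 + 2*576)/(-23))) = -3341317/5947572 + 3482/((3*(-1/23)*(-3 + 72 + 1152))) = -3341317/5947572 + 3482/((3*(-1/23)*1221)) = -3341317/5947572 + 3482/(-3663/23) = -3341317/5947572 + 3482*(-23/3663) = -3341317/5947572 - 80086/3663 = -162852165121/7261985412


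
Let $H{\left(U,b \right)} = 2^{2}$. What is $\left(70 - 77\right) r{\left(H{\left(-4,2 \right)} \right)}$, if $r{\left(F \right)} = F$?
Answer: $-28$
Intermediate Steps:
$H{\left(U,b \right)} = 4$
$\left(70 - 77\right) r{\left(H{\left(-4,2 \right)} \right)} = \left(70 - 77\right) 4 = \left(-7\right) 4 = -28$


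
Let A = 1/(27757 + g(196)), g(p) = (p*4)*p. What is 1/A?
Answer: 181421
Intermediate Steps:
g(p) = 4*p² (g(p) = (4*p)*p = 4*p²)
A = 1/181421 (A = 1/(27757 + 4*196²) = 1/(27757 + 4*38416) = 1/(27757 + 153664) = 1/181421 ≈ 5.5120e-6)
1/A = 1/(1/181421) = 181421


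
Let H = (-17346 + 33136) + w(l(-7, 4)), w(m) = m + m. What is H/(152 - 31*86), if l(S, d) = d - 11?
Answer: -7888/1257 ≈ -6.2753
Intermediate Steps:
l(S, d) = -11 + d
w(m) = 2*m
H = 15776 (H = (-17346 + 33136) + 2*(-11 + 4) = 15790 + 2*(-7) = 15790 - 14 = 15776)
H/(152 - 31*86) = 15776/(152 - 31*86) = 15776/(152 - 2666) = 15776/(-2514) = 15776*(-1/2514) = -7888/1257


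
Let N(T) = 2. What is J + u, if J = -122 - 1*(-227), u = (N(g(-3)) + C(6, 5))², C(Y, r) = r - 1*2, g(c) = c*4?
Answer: 130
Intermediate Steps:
g(c) = 4*c
C(Y, r) = -2 + r (C(Y, r) = r - 2 = -2 + r)
u = 25 (u = (2 + (-2 + 5))² = (2 + 3)² = 5² = 25)
J = 105 (J = -122 + 227 = 105)
J + u = 105 + 25 = 130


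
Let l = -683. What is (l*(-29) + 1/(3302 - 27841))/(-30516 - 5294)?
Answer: -243021986/439370795 ≈ -0.55311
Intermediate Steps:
(l*(-29) + 1/(3302 - 27841))/(-30516 - 5294) = (-683*(-29) + 1/(3302 - 27841))/(-30516 - 5294) = (19807 + 1/(-24539))/(-35810) = (19807 - 1/24539)*(-1/35810) = (486043972/24539)*(-1/35810) = -243021986/439370795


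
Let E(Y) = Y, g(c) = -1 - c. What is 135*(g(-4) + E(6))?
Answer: 1215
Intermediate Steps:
135*(g(-4) + E(6)) = 135*((-1 - 1*(-4)) + 6) = 135*((-1 + 4) + 6) = 135*(3 + 6) = 135*9 = 1215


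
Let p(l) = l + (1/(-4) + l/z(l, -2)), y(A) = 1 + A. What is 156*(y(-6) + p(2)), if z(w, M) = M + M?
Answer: -585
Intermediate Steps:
z(w, M) = 2*M
p(l) = -1/4 + 3*l/4 (p(l) = l + (1/(-4) + l/((2*(-2)))) = l + (1*(-1/4) + l/(-4)) = l + (-1/4 + l*(-1/4)) = l + (-1/4 - l/4) = -1/4 + 3*l/4)
156*(y(-6) + p(2)) = 156*((1 - 6) + (-1/4 + (3/4)*2)) = 156*(-5 + (-1/4 + 3/2)) = 156*(-5 + 5/4) = 156*(-15/4) = -585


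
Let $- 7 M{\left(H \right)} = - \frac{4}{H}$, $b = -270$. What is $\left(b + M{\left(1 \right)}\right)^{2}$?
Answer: $\frac{3556996}{49} \approx 72592.0$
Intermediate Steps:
$M{\left(H \right)} = \frac{4}{7 H}$ ($M{\left(H \right)} = - \frac{\left(-4\right) \frac{1}{H}}{7} = \frac{4}{7 H}$)
$\left(b + M{\left(1 \right)}\right)^{2} = \left(-270 + \frac{4}{7 \cdot 1}\right)^{2} = \left(-270 + \frac{4}{7} \cdot 1\right)^{2} = \left(-270 + \frac{4}{7}\right)^{2} = \left(- \frac{1886}{7}\right)^{2} = \frac{3556996}{49}$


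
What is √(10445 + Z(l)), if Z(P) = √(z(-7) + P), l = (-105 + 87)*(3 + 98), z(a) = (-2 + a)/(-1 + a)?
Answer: √(41780 + 3*I*√3230)/2 ≈ 102.2 + 0.20853*I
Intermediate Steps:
z(a) = (-2 + a)/(-1 + a)
l = -1818 (l = -18*101 = -1818)
Z(P) = √(9/8 + P) (Z(P) = √((-2 - 7)/(-1 - 7) + P) = √(-9/(-8) + P) = √(-⅛*(-9) + P) = √(9/8 + P))
√(10445 + Z(l)) = √(10445 + √(18 + 16*(-1818))/4) = √(10445 + √(18 - 29088)/4) = √(10445 + √(-29070)/4) = √(10445 + (3*I*√3230)/4) = √(10445 + 3*I*√3230/4)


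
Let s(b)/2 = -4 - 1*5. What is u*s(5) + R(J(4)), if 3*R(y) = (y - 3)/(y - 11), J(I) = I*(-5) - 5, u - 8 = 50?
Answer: -28181/27 ≈ -1043.7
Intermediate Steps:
u = 58 (u = 8 + 50 = 58)
J(I) = -5 - 5*I (J(I) = -5*I - 5 = -5 - 5*I)
s(b) = -18 (s(b) = 2*(-4 - 1*5) = 2*(-4 - 5) = 2*(-9) = -18)
R(y) = (-3 + y)/(3*(-11 + y)) (R(y) = ((y - 3)/(y - 11))/3 = ((-3 + y)/(-11 + y))/3 = (-3 + y)/(3*(-11 + y)))
u*s(5) + R(J(4)) = 58*(-18) + (-3 + (-5 - 5*4))/(3*(-11 + (-5 - 5*4))) = -1044 + (-3 + (-5 - 20))/(3*(-11 + (-5 - 20))) = -1044 + (-3 - 25)/(3*(-11 - 25)) = -1044 + (1/3)*(-28)/(-36) = -1044 + (1/3)*(-1/36)*(-28) = -1044 + 7/27 = -28181/27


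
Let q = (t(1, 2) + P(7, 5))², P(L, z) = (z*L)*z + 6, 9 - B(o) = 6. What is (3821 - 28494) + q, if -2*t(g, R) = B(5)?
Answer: 30189/4 ≈ 7547.3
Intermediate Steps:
B(o) = 3 (B(o) = 9 - 1*6 = 9 - 6 = 3)
P(L, z) = 6 + L*z² (P(L, z) = (L*z)*z + 6 = L*z² + 6 = 6 + L*z²)
t(g, R) = -3/2 (t(g, R) = -½*3 = -3/2)
q = 128881/4 (q = (-3/2 + (6 + 7*5²))² = (-3/2 + (6 + 7*25))² = (-3/2 + (6 + 175))² = (-3/2 + 181)² = (359/2)² = 128881/4 ≈ 32220.)
(3821 - 28494) + q = (3821 - 28494) + 128881/4 = -24673 + 128881/4 = 30189/4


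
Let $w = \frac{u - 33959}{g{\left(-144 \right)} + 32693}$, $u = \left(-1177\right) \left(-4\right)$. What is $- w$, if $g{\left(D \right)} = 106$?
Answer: $\frac{29251}{32799} \approx 0.89183$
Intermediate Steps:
$u = 4708$
$w = - \frac{29251}{32799}$ ($w = \frac{4708 - 33959}{106 + 32693} = - \frac{29251}{32799} \approx -0.89183$)
$- w = \left(-1\right) \left(- \frac{29251}{32799}\right) = \frac{29251}{32799}$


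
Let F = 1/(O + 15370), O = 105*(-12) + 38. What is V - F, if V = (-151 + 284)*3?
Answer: 5645051/14148 ≈ 399.00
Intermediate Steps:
O = -1222 (O = -1260 + 38 = -1222)
V = 399 (V = 133*3 = 399)
F = 1/14148 (F = 1/(-1222 + 15370) = 1/14148 ≈ 7.0681e-5)
V - F = 399 - 1*1/14148 = 399 - 1/14148 = 5645051/14148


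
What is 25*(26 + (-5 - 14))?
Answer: 175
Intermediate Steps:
25*(26 + (-5 - 14)) = 25*(26 - 19) = 25*7 = 175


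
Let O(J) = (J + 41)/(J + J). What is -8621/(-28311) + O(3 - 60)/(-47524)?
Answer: 1946077045/6390896829 ≈ 0.30451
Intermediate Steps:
O(J) = (41 + J)/(2*J) (O(J) = (41 + J)/((2*J)) = (41 + J)*(1/(2*J)) = (41 + J)/(2*J))
-8621/(-28311) + O(3 - 60)/(-47524) = -8621/(-28311) + ((41 + (3 - 60))/(2*(3 - 60)))/(-47524) = -8621*(-1/28311) + ((½)*(41 - 57)/(-57))*(-1/47524) = 8621/28311 + ((½)*(-1/57)*(-16))*(-1/47524) = 8621/28311 + (8/57)*(-1/47524) = 8621/28311 - 2/677217 = 1946077045/6390896829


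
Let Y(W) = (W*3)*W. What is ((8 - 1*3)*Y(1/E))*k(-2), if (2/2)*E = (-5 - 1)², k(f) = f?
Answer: -5/216 ≈ -0.023148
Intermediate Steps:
E = 36 (E = (-5 - 1)² = (-6)² = 36)
Y(W) = 3*W² (Y(W) = (3*W)*W = 3*W²)
((8 - 1*3)*Y(1/E))*k(-2) = ((8 - 1*3)*(3*(1/36)²))*(-2) = ((8 - 3)*(3*(1/36)²))*(-2) = (5*(3*(1/1296)))*(-2) = (5*(1/432))*(-2) = (5/432)*(-2) = -5/216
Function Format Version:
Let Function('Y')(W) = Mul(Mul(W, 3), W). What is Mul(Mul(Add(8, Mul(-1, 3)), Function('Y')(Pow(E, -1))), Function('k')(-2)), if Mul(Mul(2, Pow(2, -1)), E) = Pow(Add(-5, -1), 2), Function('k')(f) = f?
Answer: Rational(-5, 216) ≈ -0.023148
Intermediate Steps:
E = 36 (E = Pow(Add(-5, -1), 2) = Pow(-6, 2) = 36)
Function('Y')(W) = Mul(3, Pow(W, 2)) (Function('Y')(W) = Mul(Mul(3, W), W) = Mul(3, Pow(W, 2)))
Mul(Mul(Add(8, Mul(-1, 3)), Function('Y')(Pow(E, -1))), Function('k')(-2)) = Mul(Mul(Add(8, Mul(-1, 3)), Mul(3, Pow(Pow(36, -1), 2))), -2) = Mul(Mul(Add(8, -3), Mul(3, Pow(Rational(1, 36), 2))), -2) = Mul(Mul(5, Mul(3, Rational(1, 1296))), -2) = Mul(Mul(5, Rational(1, 432)), -2) = Mul(Rational(5, 432), -2) = Rational(-5, 216)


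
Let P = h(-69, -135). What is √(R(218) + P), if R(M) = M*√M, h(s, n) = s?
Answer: √(-69 + 218*√218) ≈ 56.122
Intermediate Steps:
P = -69
R(M) = M^(3/2)
√(R(218) + P) = √(218^(3/2) - 69) = √(218*√218 - 69) = √(-69 + 218*√218)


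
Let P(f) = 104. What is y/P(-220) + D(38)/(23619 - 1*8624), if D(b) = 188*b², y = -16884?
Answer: -56235623/389870 ≈ -144.24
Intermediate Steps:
y/P(-220) + D(38)/(23619 - 1*8624) = -16884/104 + (188*38²)/(23619 - 1*8624) = -16884*1/104 + (188*1444)/(23619 - 8624) = -4221/26 + 271472/14995 = -56235623/389870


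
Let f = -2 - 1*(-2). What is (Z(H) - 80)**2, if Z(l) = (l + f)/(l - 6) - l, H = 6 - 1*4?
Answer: 27225/4 ≈ 6806.3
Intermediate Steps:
f = 0 (f = -2 + 2 = 0)
H = 2 (H = 6 - 4 = 2)
Z(l) = -l + l/(-6 + l) (Z(l) = (l + 0)/(l - 6) - l = l/(-6 + l) - l = -l + l/(-6 + l))
(Z(H) - 80)**2 = (2*(7 - 1*2)/(-6 + 2) - 80)**2 = (2*(7 - 2)/(-4) - 80)**2 = (2*(-1/4)*5 - 80)**2 = (-5/2 - 80)**2 = (-165/2)**2 = 27225/4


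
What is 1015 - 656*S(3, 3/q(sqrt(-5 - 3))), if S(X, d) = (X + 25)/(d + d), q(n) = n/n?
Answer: -6139/3 ≈ -2046.3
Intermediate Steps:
q(n) = 1
S(X, d) = (25 + X)/(2*d) (S(X, d) = (25 + X)/((2*d)) = (25 + X)*(1/(2*d)) = (25 + X)/(2*d))
1015 - 656*S(3, 3/q(sqrt(-5 - 3))) = 1015 - 328*(25 + 3)/(3/1) = 1015 - 328*28/(3*1) = 1015 - 328*28/3 = 1015 - 656*14/3 = 1015 - 9184/3 = -6139/3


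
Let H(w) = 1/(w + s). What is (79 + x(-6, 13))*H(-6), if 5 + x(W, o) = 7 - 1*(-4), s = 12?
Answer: 85/6 ≈ 14.167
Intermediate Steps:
x(W, o) = 6 (x(W, o) = -5 + (7 - 1*(-4)) = -5 + (7 + 4) = -5 + 11 = 6)
H(w) = 1/(12 + w) (H(w) = 1/(w + 12) = 1/(12 + w))
(79 + x(-6, 13))*H(-6) = (79 + 6)/(12 - 6) = 85/6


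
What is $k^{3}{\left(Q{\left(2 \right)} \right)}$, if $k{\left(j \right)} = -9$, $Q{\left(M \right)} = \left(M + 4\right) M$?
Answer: $-729$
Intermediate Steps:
$Q{\left(M \right)} = M \left(4 + M\right)$ ($Q{\left(M \right)} = \left(4 + M\right) M = M \left(4 + M\right)$)
$k^{3}{\left(Q{\left(2 \right)} \right)} = \left(-9\right)^{3} = -729$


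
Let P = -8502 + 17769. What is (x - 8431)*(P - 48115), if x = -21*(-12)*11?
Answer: 219840832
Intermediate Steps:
P = 9267
x = 2772 (x = 252*11 = 2772)
(x - 8431)*(P - 48115) = (2772 - 8431)*(9267 - 48115) = -5659*(-38848) = 219840832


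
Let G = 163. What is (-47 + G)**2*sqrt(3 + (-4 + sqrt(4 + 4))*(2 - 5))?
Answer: 13456*sqrt(15 - 6*sqrt(2)) ≈ 34345.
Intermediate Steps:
(-47 + G)**2*sqrt(3 + (-4 + sqrt(4 + 4))*(2 - 5)) = (-47 + 163)**2*sqrt(3 + (-4 + sqrt(4 + 4))*(2 - 5)) = 116**2*sqrt(3 + (-4 + sqrt(8))*(-3)) = 13456*sqrt(3 + (-4 + 2*sqrt(2))*(-3)) = 13456*sqrt(3 + (12 - 6*sqrt(2))) = 13456*sqrt(15 - 6*sqrt(2))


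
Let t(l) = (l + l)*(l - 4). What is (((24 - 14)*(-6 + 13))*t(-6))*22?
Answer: 184800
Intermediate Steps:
t(l) = 2*l*(-4 + l) (t(l) = (2*l)*(-4 + l) = 2*l*(-4 + l))
(((24 - 14)*(-6 + 13))*t(-6))*22 = (((24 - 14)*(-6 + 13))*(2*(-6)*(-4 - 6)))*22 = ((10*7)*(2*(-6)*(-10)))*22 = (70*120)*22 = 8400*22 = 184800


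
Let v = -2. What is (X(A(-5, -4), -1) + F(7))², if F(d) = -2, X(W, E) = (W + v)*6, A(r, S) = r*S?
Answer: 11236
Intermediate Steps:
A(r, S) = S*r
X(W, E) = -12 + 6*W (X(W, E) = (W - 2)*6 = (-2 + W)*6 = -12 + 6*W)
(X(A(-5, -4), -1) + F(7))² = ((-12 + 6*(-4*(-5))) - 2)² = ((-12 + 6*20) - 2)² = ((-12 + 120) - 2)² = (108 - 2)² = 106² = 11236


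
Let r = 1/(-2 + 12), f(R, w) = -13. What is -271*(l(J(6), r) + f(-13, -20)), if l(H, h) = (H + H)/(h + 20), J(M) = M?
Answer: 225201/67 ≈ 3361.2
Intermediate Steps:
r = 1/10 ≈ 0.10000
l(H, h) = 2*H/(20 + h) (l(H, h) = (2*H)/(20 + h) = 2*H/(20 + h))
-271*(l(J(6), r) + f(-13, -20)) = -271*(2*6/(20 + 1/10) - 13) = -271*(2*6/(201/10) - 13) = -271*(2*6*(10/201) - 13) = -271*(40/67 - 13) = -271*(-831/67) = 225201/67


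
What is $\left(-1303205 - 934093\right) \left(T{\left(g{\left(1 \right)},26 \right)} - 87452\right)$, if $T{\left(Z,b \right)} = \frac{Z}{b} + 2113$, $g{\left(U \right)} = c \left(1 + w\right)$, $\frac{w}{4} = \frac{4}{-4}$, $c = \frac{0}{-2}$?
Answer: $190928774022$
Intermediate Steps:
$c = 0$ ($c = 0 \left(- \frac{1}{2}\right) = 0$)
$w = -4$ ($w = 4 \frac{4}{-4} = 4 \cdot 4 \left(- \frac{1}{4}\right) = 4 \left(-1\right) = -4$)
$g{\left(U \right)} = 0$ ($g{\left(U \right)} = 0 \left(1 - 4\right) = 0 \left(-3\right) = 0$)
$T{\left(Z,b \right)} = 2113 + \frac{Z}{b}$ ($T{\left(Z,b \right)} = \frac{Z}{b} + 2113 = 2113 + \frac{Z}{b}$)
$\left(-1303205 - 934093\right) \left(T{\left(g{\left(1 \right)},26 \right)} - 87452\right) = \left(-1303205 - 934093\right) \left(\left(2113 + \frac{0}{26}\right) - 87452\right) = - 2237298 \left(\left(2113 + 0 \cdot \frac{1}{26}\right) - 87452\right) = - 2237298 \left(\left(2113 + 0\right) - 87452\right) = - 2237298 \left(2113 - 87452\right) = \left(-2237298\right) \left(-85339\right) = 190928774022$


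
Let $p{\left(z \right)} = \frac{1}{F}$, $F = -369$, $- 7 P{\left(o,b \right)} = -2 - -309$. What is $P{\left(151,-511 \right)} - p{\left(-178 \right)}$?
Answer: $- \frac{113276}{2583} \approx -43.854$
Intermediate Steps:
$P{\left(o,b \right)} = - \frac{307}{7}$ ($P{\left(o,b \right)} = - \frac{-2 - -309}{7} = - \frac{-2 + 309}{7} = \left(- \frac{1}{7}\right) 307 = - \frac{307}{7}$)
$p{\left(z \right)} = - \frac{1}{369}$ ($p{\left(z \right)} = \frac{1}{-369} = - \frac{1}{369}$)
$P{\left(151,-511 \right)} - p{\left(-178 \right)} = - \frac{307}{7} - - \frac{1}{369} = - \frac{307}{7} + \frac{1}{369} = - \frac{113276}{2583}$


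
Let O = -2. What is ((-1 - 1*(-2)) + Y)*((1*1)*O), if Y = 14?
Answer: -30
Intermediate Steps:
((-1 - 1*(-2)) + Y)*((1*1)*O) = ((-1 - 1*(-2)) + 14)*((1*1)*(-2)) = ((-1 + 2) + 14)*(1*(-2)) = (1 + 14)*(-2) = 15*(-2) = -30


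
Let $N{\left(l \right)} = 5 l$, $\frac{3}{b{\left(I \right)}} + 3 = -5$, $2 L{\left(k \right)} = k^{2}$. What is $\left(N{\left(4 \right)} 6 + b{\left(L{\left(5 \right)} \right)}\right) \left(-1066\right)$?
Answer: $- \frac{510081}{4} \approx -1.2752 \cdot 10^{5}$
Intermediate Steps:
$L{\left(k \right)} = \frac{k^{2}}{2}$
$b{\left(I \right)} = - \frac{3}{8}$ ($b{\left(I \right)} = \frac{3}{-3 - 5} = \frac{3}{-8} = 3 \left(- \frac{1}{8}\right) = - \frac{3}{8}$)
$\left(N{\left(4 \right)} 6 + b{\left(L{\left(5 \right)} \right)}\right) \left(-1066\right) = \left(5 \cdot 4 \cdot 6 - \frac{3}{8}\right) \left(-1066\right) = \left(20 \cdot 6 - \frac{3}{8}\right) \left(-1066\right) = \left(120 - \frac{3}{8}\right) \left(-1066\right) = \frac{957}{8} \left(-1066\right) = - \frac{510081}{4}$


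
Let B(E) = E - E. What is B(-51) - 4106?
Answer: -4106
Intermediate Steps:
B(E) = 0
B(-51) - 4106 = 0 - 4106 = -4106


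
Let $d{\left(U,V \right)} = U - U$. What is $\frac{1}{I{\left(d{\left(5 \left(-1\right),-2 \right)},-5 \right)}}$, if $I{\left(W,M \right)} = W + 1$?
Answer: $1$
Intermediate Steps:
$d{\left(U,V \right)} = 0$
$I{\left(W,M \right)} = 1 + W$
$\frac{1}{I{\left(d{\left(5 \left(-1\right),-2 \right)},-5 \right)}} = \frac{1}{1 + 0} = 1^{-1} = 1$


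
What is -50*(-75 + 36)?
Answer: 1950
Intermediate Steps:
-50*(-75 + 36) = -50*(-39) = 1950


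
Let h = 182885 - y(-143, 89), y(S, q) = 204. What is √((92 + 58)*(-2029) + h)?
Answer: 17*I*√421 ≈ 348.81*I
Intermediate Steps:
h = 182681 (h = 182885 - 1*204 = 182885 - 204 = 182681)
√((92 + 58)*(-2029) + h) = √((92 + 58)*(-2029) + 182681) = √(150*(-2029) + 182681) = √(-304350 + 182681) = √(-121669) = 17*I*√421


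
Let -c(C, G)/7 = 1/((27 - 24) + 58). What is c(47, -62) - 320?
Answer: -19527/61 ≈ -320.11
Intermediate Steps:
c(C, G) = -7/61 (c(C, G) = -7/((27 - 24) + 58) = -7/(3 + 58) = -7/61)
c(47, -62) - 320 = -7/61 - 320 = -19527/61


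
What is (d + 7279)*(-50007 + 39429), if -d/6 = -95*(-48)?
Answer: 212416818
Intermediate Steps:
d = -27360 (d = -(-570)*(-48) = -6*4560 = -27360)
(d + 7279)*(-50007 + 39429) = (-27360 + 7279)*(-50007 + 39429) = -20081*(-10578) = 212416818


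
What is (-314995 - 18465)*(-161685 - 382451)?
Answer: 181447590560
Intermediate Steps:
(-314995 - 18465)*(-161685 - 382451) = -333460*(-544136) = 181447590560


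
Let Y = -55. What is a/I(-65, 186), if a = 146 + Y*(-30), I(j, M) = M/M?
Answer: 1796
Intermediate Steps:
I(j, M) = 1
a = 1796 (a = 146 - 55*(-30) = 146 + 1650 = 1796)
a/I(-65, 186) = 1796/1 = 1796*1 = 1796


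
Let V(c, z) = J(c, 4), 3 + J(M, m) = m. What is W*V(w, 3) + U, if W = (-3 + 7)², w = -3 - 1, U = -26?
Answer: -10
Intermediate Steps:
w = -4
J(M, m) = -3 + m
V(c, z) = 1 (V(c, z) = -3 + 4 = 1)
W = 16 (W = 4² = 16)
W*V(w, 3) + U = 16*1 - 26 = 16 - 26 = -10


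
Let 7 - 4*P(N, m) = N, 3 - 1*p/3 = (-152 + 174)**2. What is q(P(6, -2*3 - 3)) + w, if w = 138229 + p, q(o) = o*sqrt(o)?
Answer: 1094289/8 ≈ 1.3679e+5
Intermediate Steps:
p = -1443 (p = 9 - 3*(-152 + 174)**2 = 9 - 3*22**2 = 9 - 3*484 = 9 - 1452 = -1443)
P(N, m) = 7/4 - N/4
q(o) = o**(3/2)
w = 136786 (w = 138229 - 1443 = 136786)
q(P(6, -2*3 - 3)) + w = (7/4 - 1/4*6)**(3/2) + 136786 = (7/4 - 3/2)**(3/2) + 136786 = (1/4)**(3/2) + 136786 = 1/8 + 136786 = 1094289/8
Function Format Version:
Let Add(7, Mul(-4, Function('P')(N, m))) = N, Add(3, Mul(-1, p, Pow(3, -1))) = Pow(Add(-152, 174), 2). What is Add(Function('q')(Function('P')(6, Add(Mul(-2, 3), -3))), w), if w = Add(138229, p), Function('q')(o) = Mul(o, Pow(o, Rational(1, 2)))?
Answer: Rational(1094289, 8) ≈ 1.3679e+5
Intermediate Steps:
p = -1443 (p = Add(9, Mul(-3, Pow(Add(-152, 174), 2))) = Add(9, Mul(-3, Pow(22, 2))) = Add(9, Mul(-3, 484)) = Add(9, -1452) = -1443)
Function('P')(N, m) = Add(Rational(7, 4), Mul(Rational(-1, 4), N))
Function('q')(o) = Pow(o, Rational(3, 2))
w = 136786 (w = Add(138229, -1443) = 136786)
Add(Function('q')(Function('P')(6, Add(Mul(-2, 3), -3))), w) = Add(Pow(Add(Rational(7, 4), Mul(Rational(-1, 4), 6)), Rational(3, 2)), 136786) = Add(Pow(Add(Rational(7, 4), Rational(-3, 2)), Rational(3, 2)), 136786) = Add(Pow(Rational(1, 4), Rational(3, 2)), 136786) = Add(Rational(1, 8), 136786) = Rational(1094289, 8)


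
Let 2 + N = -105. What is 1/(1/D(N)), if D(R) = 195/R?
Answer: -195/107 ≈ -1.8224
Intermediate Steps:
N = -107 (N = -2 - 105 = -107)
1/(1/D(N)) = 1/(1/(195/(-107))) = 1/(1/(195*(-1/107))) = 1/(1/(-195/107)) = 1/(-107/195) = -195/107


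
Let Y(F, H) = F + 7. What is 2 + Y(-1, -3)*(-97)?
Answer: -580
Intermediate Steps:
Y(F, H) = 7 + F
2 + Y(-1, -3)*(-97) = 2 + (7 - 1)*(-97) = 2 + 6*(-97) = 2 - 582 = -580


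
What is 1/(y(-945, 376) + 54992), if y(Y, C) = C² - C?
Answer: 1/195992 ≈ 5.1023e-6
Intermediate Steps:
1/(y(-945, 376) + 54992) = 1/(376*(-1 + 376) + 54992) = 1/(376*375 + 54992) = 1/(141000 + 54992) = 1/195992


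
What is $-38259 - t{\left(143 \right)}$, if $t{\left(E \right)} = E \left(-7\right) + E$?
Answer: $-37401$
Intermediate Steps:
$t{\left(E \right)} = - 6 E$ ($t{\left(E \right)} = - 7 E + E = - 6 E$)
$-38259 - t{\left(143 \right)} = -38259 - \left(-6\right) 143 = -38259 - -858 = -38259 + 858 = -37401$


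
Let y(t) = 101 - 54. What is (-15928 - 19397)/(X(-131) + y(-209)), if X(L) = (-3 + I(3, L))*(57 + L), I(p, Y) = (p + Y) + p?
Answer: -11775/3173 ≈ -3.7110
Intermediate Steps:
y(t) = 47
I(p, Y) = Y + 2*p (I(p, Y) = (Y + p) + p = Y + 2*p)
X(L) = (3 + L)*(57 + L) (X(L) = (-3 + (L + 2*3))*(57 + L) = (-3 + (L + 6))*(57 + L) = (-3 + (6 + L))*(57 + L) = (3 + L)*(57 + L))
(-15928 - 19397)/(X(-131) + y(-209)) = (-15928 - 19397)/((171 + (-131)² + 60*(-131)) + 47) = -35325/((171 + 17161 - 7860) + 47) = -35325/(9472 + 47) = -35325/9519 = -35325*1/9519 = -11775/3173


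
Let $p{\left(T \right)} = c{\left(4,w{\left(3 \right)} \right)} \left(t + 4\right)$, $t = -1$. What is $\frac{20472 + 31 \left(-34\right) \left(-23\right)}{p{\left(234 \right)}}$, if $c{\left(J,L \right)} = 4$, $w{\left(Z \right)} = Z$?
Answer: $\frac{22357}{6} \approx 3726.2$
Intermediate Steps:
$p{\left(T \right)} = 12$ ($p{\left(T \right)} = 4 \left(-1 + 4\right) = 4 \cdot 3 = 12$)
$\frac{20472 + 31 \left(-34\right) \left(-23\right)}{p{\left(234 \right)}} = \frac{20472 + 31 \left(-34\right) \left(-23\right)}{12} = \left(20472 - -24242\right) \frac{1}{12} = \left(20472 + 24242\right) \frac{1}{12} = 44714 \cdot \frac{1}{12} = \frac{22357}{6}$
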